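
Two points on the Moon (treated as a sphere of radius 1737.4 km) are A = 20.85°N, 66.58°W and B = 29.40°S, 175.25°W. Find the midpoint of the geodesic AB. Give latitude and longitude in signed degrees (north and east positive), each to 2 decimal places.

-7.30°, -118.12°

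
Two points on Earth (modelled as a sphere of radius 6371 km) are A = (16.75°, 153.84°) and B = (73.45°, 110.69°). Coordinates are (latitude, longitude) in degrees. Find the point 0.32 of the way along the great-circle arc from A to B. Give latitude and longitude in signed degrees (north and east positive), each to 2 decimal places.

The central angle between A and B is δ = 1.0755 rad.
With f = 0.32, the slerp weights are sin((1−f)δ)/sin δ = 0.7591 and sin(fδ)/sin δ = 0.3835.
Weighted sum of the unit vectors: (0.7591)·(-0.8595,0.4222,0.2882) + (0.3835)·(-0.1006,0.2665,0.9586) = (-0.6910, 0.4227, 0.5864).
Converting back: φ = atan2(z, √(x²+y²)) = 35.90°, λ = atan2(y, x) = 148.55°.

35.90°, 148.55°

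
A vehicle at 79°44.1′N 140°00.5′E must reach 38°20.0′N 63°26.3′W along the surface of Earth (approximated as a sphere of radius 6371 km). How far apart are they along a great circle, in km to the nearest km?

6803 km

Let φ₁ = 1.3916 rad, φ₂ = 0.6690 rad, and Δλ = 2.7324 rad.
Haversine: a = sin²(Δφ/2) + cos φ₁ cos φ₂ sin²(Δλ/2) = 0.1250 + (0.1782)(0.7844)(0.9587) = 0.25897.
Central angle c = 2·arcsin(√a) = 1.06778 rad.
Distance = R·c = 6371 × 1.0678 ≈ 6803 km.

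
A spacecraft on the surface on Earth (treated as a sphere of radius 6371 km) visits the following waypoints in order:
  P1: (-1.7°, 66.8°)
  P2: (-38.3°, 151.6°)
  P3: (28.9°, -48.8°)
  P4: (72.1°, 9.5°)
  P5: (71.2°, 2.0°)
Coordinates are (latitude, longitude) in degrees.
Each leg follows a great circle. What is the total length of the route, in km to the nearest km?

33478 km

Leg P1→P2: central angle 1.4812 rad, distance 9436.7 km.
Leg P2→P3: central angle 2.8038 rad, distance 17862.9 km.
Leg P3→P4: central angle 0.9257 rad, distance 5897.6 km.
Leg P4→P5: central angle 0.0441 rad, distance 280.7 km.
Total: 9436.7 + 17862.9 + 5897.6 + 280.7 ≈ 33478 km.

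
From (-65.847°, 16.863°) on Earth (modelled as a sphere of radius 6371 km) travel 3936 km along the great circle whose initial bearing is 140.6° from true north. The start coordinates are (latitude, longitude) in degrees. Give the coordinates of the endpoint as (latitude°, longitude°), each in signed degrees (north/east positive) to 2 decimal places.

-67.96°, 118.37°

Angular distance δ = d/R = 3936/6371 = 0.61780 rad; initial bearing θ = 2.4539 rad.
sin φ₂ = sin φ₁ cos δ + cos φ₁ sin δ cos θ = (-0.9125)(0.8152) + (0.4092)(0.5792)(-0.7727) = -0.9269, so φ₂ = -67.96°.
Δλ = atan2(sin θ sin δ cos φ₁, cos δ − sin φ₁ sin φ₂) = atan2(0.1504, -0.0306) = 101.511°.
λ₂ = 16.863° + 101.511° = 118.37°.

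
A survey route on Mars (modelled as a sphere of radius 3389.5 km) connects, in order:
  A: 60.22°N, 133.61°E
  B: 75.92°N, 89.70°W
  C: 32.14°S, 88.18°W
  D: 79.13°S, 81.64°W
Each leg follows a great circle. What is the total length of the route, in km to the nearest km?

Leg A→B: central angle 0.7168 rad, distance 2429.4 km.
Leg B→C: central angle 1.8861 rad, distance 6392.9 km.
Leg C→D: central angle 0.8216 rad, distance 2784.6 km.
Total: 2429.4 + 6392.9 + 2784.6 ≈ 11607 km.

11607 km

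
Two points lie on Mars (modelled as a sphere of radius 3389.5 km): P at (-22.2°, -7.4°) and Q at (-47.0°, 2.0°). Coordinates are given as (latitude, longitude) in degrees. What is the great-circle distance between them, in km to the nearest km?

1534 km

With latitudes φ₁ = -22.200°, φ₂ = -47.000° and longitude difference Δλ = 9.400°:
cos c = sin φ₁ sin φ₂ + cos φ₁ cos φ₂ cos Δλ = (-0.3778)(-0.7314) + (0.9259)(0.6820)(0.9866) = 0.89930,
so c = arccos(0.89930) = 0.45263 rad.
Distance = R·c = 3389.5 × 0.4526 ≈ 1534 km.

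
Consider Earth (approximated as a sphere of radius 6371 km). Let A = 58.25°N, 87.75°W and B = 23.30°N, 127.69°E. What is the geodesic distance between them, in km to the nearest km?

10373 km

In radians: φ₁ = 1.0167, φ₂ = 0.4067, Δλ = -144.560° = -2.5230 rad.
cos c = sin φ₁ sin φ₂ + cos φ₁ cos φ₂ cos Δλ = (0.8504)(0.3955) + (0.5262)(0.9184)(-0.8147) = -0.05740,
so c = arccos(-0.05740) = 1.62823 rad.
Distance = R·c = 6371 × 1.6282 ≈ 10373 km.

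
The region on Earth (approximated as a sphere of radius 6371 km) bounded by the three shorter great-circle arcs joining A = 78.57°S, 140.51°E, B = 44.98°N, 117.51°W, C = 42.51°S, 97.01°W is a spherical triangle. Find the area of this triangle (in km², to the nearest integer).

Side lengths (central angles): a = 1.5600, b = 0.9473, c = 2.3774 rad; semiperimeter s = 2.4424.
By l'Huilier's theorem, tan(E/4) = √[tan(s/2) tan((s−a)/2) tan((s−b)/2) tan((s−c)/2)], giving spherical excess E = 0.7800 rad.
Area = E·R² = 0.7800 × (6371)² ≈ 31661788 km².

31661788 km²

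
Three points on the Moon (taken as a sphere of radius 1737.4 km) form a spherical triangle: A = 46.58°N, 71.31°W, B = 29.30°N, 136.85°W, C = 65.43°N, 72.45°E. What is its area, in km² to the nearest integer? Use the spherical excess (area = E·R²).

Side lengths (central angles): a = 1.4416, b = 1.1262, c = 0.9227 rad; semiperimeter s = 1.7453.
By l'Huilier's theorem, tan(E/4) = √[tan(s/2) tan((s−a)/2) tan((s−b)/2) tan((s−c)/2)], giving spherical excess E = 0.6326 rad.
Area = E·R² = 0.6326 × (1737.4)² ≈ 1909560 km².

1909560 km²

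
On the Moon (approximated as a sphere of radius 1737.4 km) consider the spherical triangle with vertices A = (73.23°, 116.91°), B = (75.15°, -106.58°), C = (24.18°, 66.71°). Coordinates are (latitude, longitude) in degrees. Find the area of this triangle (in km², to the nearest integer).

562199 km²

Side lengths (central angles): a = 1.4063, b = 0.9756, c = 0.5118 rad; semiperimeter s = 1.4469.
By l'Huilier's theorem, tan(E/4) = √[tan(s/2) tan((s−a)/2) tan((s−b)/2) tan((s−c)/2)], giving spherical excess E = 0.1862 rad.
Area = E·R² = 0.1862 × (1737.4)² ≈ 562199 km².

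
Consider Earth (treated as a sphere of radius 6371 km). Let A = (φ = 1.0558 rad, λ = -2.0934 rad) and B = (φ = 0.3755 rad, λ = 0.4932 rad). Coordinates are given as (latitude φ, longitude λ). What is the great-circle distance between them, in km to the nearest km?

Let φ₁ = 1.0558 rad, φ₂ = 0.3755 rad, and Δλ = 2.5866 rad.
cos c = sin φ₁ sin φ₂ + cos φ₁ cos φ₂ cos Δλ = (0.8703)(0.3667) + (0.4925)(0.9303)(-0.8499) = -0.07027,
so c = arccos(-0.07027) = 1.64112 rad.
Distance = R·c = 6371 × 1.6411 ≈ 10456 km.

10456 km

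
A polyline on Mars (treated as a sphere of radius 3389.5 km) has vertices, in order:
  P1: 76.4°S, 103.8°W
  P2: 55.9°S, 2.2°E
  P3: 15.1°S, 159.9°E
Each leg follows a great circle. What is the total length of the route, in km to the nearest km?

8657 km

Leg P1→P2: central angle 0.6943 rad, distance 2353.3 km.
Leg P2→P3: central angle 1.8599 rad, distance 6304.1 km.
Total: 2353.3 + 6304.1 ≈ 8657 km.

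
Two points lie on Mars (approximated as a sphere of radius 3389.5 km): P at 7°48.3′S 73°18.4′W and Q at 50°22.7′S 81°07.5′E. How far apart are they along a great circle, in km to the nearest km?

6965 km

In radians: φ₁ = -0.1362, φ₂ = -0.8793, Δλ = 154.432° = 2.6953 rad.
cos c = sin φ₁ sin φ₂ + cos φ₁ cos φ₂ cos Δλ = (-0.1358)(-0.7703) + (0.9907)(0.6377)(-0.9021) = -0.46533,
so c = arccos(-0.46533) = 2.05480 rad.
Distance = R·c = 3389.5 × 2.0548 ≈ 6965 km.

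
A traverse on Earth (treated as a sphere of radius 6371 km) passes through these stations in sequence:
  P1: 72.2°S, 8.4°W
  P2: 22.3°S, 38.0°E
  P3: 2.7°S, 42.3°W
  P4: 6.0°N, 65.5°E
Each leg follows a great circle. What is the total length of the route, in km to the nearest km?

27151 km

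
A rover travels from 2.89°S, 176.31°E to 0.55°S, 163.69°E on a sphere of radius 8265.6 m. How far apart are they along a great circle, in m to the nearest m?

Let φ₁ = -0.0504 rad, φ₂ = -0.0096 rad, and Δλ = -0.2203 rad.
Haversine: a = sin²(Δφ/2) + cos φ₁ cos φ₂ sin²(Δλ/2) = 0.0004 + (0.9987)(1.0000)(0.0121) = 0.01248.
Central angle c = 2·arcsin(√a) = 0.22390 rad.
Distance = R·c = 8265.6 × 0.2239 ≈ 1851 m.

1851 m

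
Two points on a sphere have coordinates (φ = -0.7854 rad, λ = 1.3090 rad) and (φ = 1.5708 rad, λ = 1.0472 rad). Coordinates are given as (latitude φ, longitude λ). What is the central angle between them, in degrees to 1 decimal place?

135.0°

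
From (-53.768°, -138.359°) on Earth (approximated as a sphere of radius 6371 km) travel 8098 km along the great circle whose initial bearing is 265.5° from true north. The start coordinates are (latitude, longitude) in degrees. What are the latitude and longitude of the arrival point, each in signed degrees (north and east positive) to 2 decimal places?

-16.41°, 138.47°

Angular distance δ = d/R = 8098/6371 = 1.27107 rad; initial bearing θ = 4.6338 rad.
sin φ₂ = sin φ₁ cos δ + cos φ₁ sin δ cos θ = (-0.8066)(0.2953) + (0.5911)(0.9554)(-0.0785) = -0.2825, so φ₂ = -16.41°.
Δλ = atan2(sin θ sin δ cos φ₁, cos δ − sin φ₁ sin φ₂) = atan2(-0.5630, 0.0674) = -83.172°.
λ₂ = -138.359° − 83.172° = -221.53° → 138.47° after wrapping to (−180°, 180°].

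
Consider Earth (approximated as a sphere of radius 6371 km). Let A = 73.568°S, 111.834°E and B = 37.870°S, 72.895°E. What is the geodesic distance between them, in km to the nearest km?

Let φ₁ = -1.2840 rad, φ₂ = -0.6610 rad, and Δλ = -0.6796 rad.
cos c = sin φ₁ sin φ₂ + cos φ₁ cos φ₂ cos Δλ = (-0.9592)(-0.6139) + (0.2829)(0.7894)(0.7778) = 0.76249,
so c = arccos(0.76249) = 0.70364 rad.
Distance = R·c = 6371 × 0.7036 ≈ 4483 km.

4483 km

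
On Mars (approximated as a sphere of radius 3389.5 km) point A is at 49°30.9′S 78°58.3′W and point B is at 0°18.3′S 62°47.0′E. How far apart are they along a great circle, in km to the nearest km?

7122 km

With latitudes φ₁ = -49.515°, φ₂ = -0.305° and longitude difference Δλ = 141.755°:
cos c = sin φ₁ sin φ₂ + cos φ₁ cos φ₂ cos Δλ = (-0.7606)(-0.0053) + (0.6492)(1.0000)(-0.7854) = -0.50585,
so c = arccos(-0.50585) = 2.10116 rad.
Distance = R·c = 3389.5 × 2.1012 ≈ 7122 km.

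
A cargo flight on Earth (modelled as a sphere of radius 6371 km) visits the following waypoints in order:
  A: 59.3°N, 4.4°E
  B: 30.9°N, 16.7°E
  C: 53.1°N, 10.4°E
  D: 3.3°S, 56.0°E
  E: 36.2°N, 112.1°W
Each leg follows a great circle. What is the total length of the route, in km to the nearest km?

Leg A→B: central angle 0.5164 rad, distance 3290.1 km.
Leg B→C: central angle 0.3956 rad, distance 2520.5 km.
Leg C→D: central angle 1.1882 rad, distance 7569.8 km.
Leg D→E: central angle 2.5362 rad, distance 16158.4 km.
Total: 3290.1 + 2520.5 + 7569.8 + 16158.4 ≈ 29539 km.

29539 km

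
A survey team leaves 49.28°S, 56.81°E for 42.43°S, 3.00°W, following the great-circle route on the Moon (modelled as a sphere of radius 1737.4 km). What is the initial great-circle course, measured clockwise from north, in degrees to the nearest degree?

256°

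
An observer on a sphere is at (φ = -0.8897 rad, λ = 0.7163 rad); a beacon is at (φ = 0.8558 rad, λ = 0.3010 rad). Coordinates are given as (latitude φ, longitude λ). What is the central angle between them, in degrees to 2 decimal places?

In radians: φ₁ = -0.8897, φ₂ = 0.8558, Δλ = -23.795° = -0.4153 rad.
Haversine: a = sin²(Δφ/2) + cos φ₁ cos φ₂ sin²(Δλ/2) = 0.5869 + (0.6296)(0.6556)(0.0425) = 0.60445.
Central angle c = 2·arcsin(√a) = 1.78125 rad.
So the angular separation is 102.06°.

102.06°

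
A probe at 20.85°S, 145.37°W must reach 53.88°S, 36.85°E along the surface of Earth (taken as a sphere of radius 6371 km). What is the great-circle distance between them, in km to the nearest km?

11703 km

In radians: φ₁ = -0.3639, φ₂ = -0.9404, Δλ = -177.780° = -3.1028 rad.
cos c = sin φ₁ sin φ₂ + cos φ₁ cos φ₂ cos Δλ = (-0.3559)(-0.8078) + (0.9345)(0.5895)(-0.9992) = -0.26295,
so c = arccos(-0.26295) = 1.83688 rad.
Distance = R·c = 6371 × 1.8369 ≈ 11703 km.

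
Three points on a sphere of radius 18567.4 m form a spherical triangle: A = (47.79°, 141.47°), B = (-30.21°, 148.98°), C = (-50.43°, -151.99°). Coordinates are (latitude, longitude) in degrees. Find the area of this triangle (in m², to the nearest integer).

220793993 m²

Side lengths (central angles): a = 0.8350, b = 1.9829, c = 1.3664 rad; semiperimeter s = 2.0922.
By l'Huilier's theorem, tan(E/4) = √[tan(s/2) tan((s−a)/2) tan((s−b)/2) tan((s−c)/2)], giving spherical excess E = 0.6404 rad.
Area = E·R² = 0.6404 × (18567.4)² ≈ 220793993 m².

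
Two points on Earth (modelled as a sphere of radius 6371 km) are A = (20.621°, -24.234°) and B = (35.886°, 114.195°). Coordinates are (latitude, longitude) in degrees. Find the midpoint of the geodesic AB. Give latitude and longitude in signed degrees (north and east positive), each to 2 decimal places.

The central angle between A and B is δ = 1.9400 rad.
With f = 0.5, the slerp weights are sin((1−f)δ)/sin δ = 0.8845 and sin(fδ)/sin δ = 0.8845.
Weighted sum of the unit vectors: (0.8845)·(0.8535,-0.3842,0.3522) + (0.8845)·(-0.3320,0.7390,0.5862) = (0.4612, 0.3139, 0.8300).
Converting back: φ = atan2(z, √(x²+y²)) = 56.09°, λ = atan2(y, x) = 34.24°.

56.09°, 34.24°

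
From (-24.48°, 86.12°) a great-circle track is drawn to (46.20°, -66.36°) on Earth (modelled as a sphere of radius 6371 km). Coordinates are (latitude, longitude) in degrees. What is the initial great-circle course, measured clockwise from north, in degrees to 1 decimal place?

321.5°

Δλ = -152.480° = -2.6613 rad.
y = sin Δλ · cos φ₂ = (-0.4621)(0.6921) = -0.3198
x = cos φ₁ sin φ₂ − sin φ₁ cos φ₂ cos Δλ = (0.9101)(0.7218) − (-0.4144)(0.6921)(-0.8868) = 0.4025
θ = atan2(y, x) = -38.47°; adding 360° gives 321.5°.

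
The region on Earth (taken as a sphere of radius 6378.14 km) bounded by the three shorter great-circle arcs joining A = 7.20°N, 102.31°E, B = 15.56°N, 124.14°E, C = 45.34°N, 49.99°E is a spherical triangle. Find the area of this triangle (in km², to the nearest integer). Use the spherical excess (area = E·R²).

9196326 km²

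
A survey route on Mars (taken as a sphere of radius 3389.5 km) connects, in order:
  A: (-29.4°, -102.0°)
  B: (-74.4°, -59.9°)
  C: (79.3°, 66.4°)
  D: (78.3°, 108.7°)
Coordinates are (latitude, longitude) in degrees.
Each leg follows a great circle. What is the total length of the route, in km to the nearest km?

Leg A→B: central angle 0.8676 rad, distance 2940.7 km.
Leg B→C: central angle 2.9219 rad, distance 9903.9 km.
Leg C→D: central angle 0.1412 rad, distance 478.7 km.
Total: 2940.7 + 9903.9 + 478.7 ≈ 13323 km.

13323 km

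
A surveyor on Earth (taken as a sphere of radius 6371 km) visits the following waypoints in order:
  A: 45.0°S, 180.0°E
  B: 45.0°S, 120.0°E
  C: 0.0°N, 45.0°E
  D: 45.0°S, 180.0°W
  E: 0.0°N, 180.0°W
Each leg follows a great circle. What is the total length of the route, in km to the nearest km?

Leg A→B: central angle 0.7227 rad, distance 4604.5 km.
Leg B→C: central angle 1.3867 rad, distance 8835.0 km.
Leg C→D: central angle 2.0944 rad, distance 13343.4 km.
Leg D→E: central angle 0.7854 rad, distance 5003.8 km.
Total: 4604.5 + 8835.0 + 13343.4 + 5003.8 ≈ 31787 km.

31787 km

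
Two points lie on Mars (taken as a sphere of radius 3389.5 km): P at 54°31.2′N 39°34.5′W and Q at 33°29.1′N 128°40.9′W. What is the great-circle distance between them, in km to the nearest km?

In radians: φ₁ = 0.9516, φ₂ = 0.5844, Δλ = -89.107° = -1.5552 rad.
cos c = sin φ₁ sin φ₂ + cos φ₁ cos φ₂ cos Δλ = (0.8143)(0.5517) + (0.5804)(0.8340)(0.0156) = 0.45682,
so c = arccos(0.45682) = 1.09638 rad.
Distance = R·c = 3389.5 × 1.0964 ≈ 3716 km.

3716 km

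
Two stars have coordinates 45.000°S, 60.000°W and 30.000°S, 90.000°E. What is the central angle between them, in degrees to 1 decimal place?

100.2°

Let φ₁ = -0.7854 rad, φ₂ = -0.5236 rad, and Δλ = 2.6180 rad.
cos c = sin φ₁ sin φ₂ + cos φ₁ cos φ₂ cos Δλ = (-0.7071)(-0.5000) + (0.7071)(0.8660)(-0.8660) = -0.17678,
so c = arccos(-0.17678) = 1.74851 rad.
So the angular separation is 100.2°.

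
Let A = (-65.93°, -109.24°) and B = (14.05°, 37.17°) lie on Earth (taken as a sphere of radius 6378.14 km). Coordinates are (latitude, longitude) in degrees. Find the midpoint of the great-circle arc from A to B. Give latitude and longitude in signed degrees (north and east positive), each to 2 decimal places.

The central angle between A and B is δ = 2.1547 rad.
With f = 0.5, the slerp weights are sin((1−f)δ)/sin δ = 1.0556 and sin(fδ)/sin δ = 1.0556.
Weighted sum of the unit vectors: (1.0556)·(-0.1344,-0.3851,-0.9130) + (1.0556)·(0.7730,0.5861,0.2428) = (0.6741, 0.2122, -0.7075).
Converting back: φ = atan2(z, √(x²+y²)) = -45.03°, λ = atan2(y, x) = 17.47°.

-45.03°, 17.47°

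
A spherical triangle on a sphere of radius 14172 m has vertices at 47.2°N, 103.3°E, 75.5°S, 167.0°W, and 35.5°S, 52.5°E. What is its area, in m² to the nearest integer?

312198797 m²

Side lengths (central angles): a = 1.1539, b = 1.6473, c = 2.3595 rad; semiperimeter s = 2.5804.
By l'Huilier's theorem, tan(E/4) = √[tan(s/2) tan((s−a)/2) tan((s−b)/2) tan((s−c)/2)], giving spherical excess E = 1.5544 rad.
Area = E·R² = 1.5544 × (14172)² ≈ 312198797 m².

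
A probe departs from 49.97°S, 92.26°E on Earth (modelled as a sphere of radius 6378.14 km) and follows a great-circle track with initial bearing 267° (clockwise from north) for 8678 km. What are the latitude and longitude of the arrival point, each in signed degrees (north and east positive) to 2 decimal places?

Angular distance δ = d/R = 8678/6378.14 = 1.36058 rad; initial bearing θ = 4.6600 rad.
sin φ₂ = sin φ₁ cos δ + cos φ₁ sin δ cos θ = (-0.7657)(0.2087) + (0.6432)(0.9780)(-0.0523) = -0.1927, so φ₂ = -11.11°.
Δλ = atan2(sin θ sin δ cos φ₁, cos δ − sin φ₁ sin φ₂) = atan2(-0.6282, 0.0611) = -84.443°.
λ₂ = 92.260° − 84.443° = 7.82°.

-11.11°, 7.82°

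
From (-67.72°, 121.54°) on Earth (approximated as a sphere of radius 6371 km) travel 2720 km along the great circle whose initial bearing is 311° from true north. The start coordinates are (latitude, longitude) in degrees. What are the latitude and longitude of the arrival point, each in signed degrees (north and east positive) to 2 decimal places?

Angular distance δ = d/R = 2720/6371 = 0.42693 rad; initial bearing θ = 5.4280 rad.
sin φ₂ = sin φ₁ cos δ + cos φ₁ sin δ cos θ = (-0.9253)(0.9102) + (0.3791)(0.4141)(0.6561) = -0.7393, so φ₂ = -47.67°.
Δλ = atan2(sin θ sin δ cos φ₁, cos δ − sin φ₁ sin φ₂) = atan2(-0.1185, 0.2261) = -27.651°.
λ₂ = 121.540° − 27.651° = 93.89°.

-47.67°, 93.89°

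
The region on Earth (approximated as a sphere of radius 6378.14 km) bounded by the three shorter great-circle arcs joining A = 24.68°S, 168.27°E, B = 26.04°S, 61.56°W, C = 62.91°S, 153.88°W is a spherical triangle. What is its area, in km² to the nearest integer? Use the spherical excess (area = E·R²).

12749346 km²

Side lengths (central angles): a = 1.1872, b = 0.7975, c = 1.9213 rad; semiperimeter s = 1.9530.
By l'Huilier's theorem, tan(E/4) = √[tan(s/2) tan((s−a)/2) tan((s−b)/2) tan((s−c)/2)], giving spherical excess E = 0.3134 rad.
Area = E·R² = 0.3134 × (6378.14)² ≈ 12749346 km².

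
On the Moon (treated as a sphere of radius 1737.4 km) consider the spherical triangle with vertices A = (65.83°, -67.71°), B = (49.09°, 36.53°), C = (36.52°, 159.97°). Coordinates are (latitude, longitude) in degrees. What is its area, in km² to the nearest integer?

2039127 km²

Side lengths (central angles): a = 1.4104, b = 1.2436, c = 0.8975 rad; semiperimeter s = 1.7758.
By l'Huilier's theorem, tan(E/4) = √[tan(s/2) tan((s−a)/2) tan((s−b)/2) tan((s−c)/2)], giving spherical excess E = 0.6755 rad.
Area = E·R² = 0.6755 × (1737.4)² ≈ 2039127 km².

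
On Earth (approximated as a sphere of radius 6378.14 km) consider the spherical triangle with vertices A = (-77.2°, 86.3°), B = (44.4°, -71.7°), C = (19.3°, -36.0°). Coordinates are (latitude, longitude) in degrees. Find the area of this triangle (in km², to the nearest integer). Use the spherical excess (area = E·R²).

Side lengths (central angles): a = 0.6780, b = 2.0198, c = 2.5482 rad; semiperimeter s = 2.6230.
By l'Huilier's theorem, tan(E/4) = √[tan(s/2) tan((s−a)/2) tan((s−b)/2) tan((s−c)/2)], giving spherical excess E = 0.9937 rad.
Area = E·R² = 0.9937 × (6378.14)² ≈ 40422852 km².

40422852 km²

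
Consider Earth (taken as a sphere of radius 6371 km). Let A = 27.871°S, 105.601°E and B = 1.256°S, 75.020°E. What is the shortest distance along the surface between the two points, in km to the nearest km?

4397 km

In radians: φ₁ = -0.4864, φ₂ = -0.0219, Δλ = -30.581° = -0.5337 rad.
cos c = sin φ₁ sin φ₂ + cos φ₁ cos φ₂ cos Δλ = (-0.4675)(-0.0219) + (0.8840)(0.9998)(0.8609) = 0.77111,
so c = arccos(0.77111) = 0.69021 rad.
Distance = R·c = 6371 × 0.6902 ≈ 4397 km.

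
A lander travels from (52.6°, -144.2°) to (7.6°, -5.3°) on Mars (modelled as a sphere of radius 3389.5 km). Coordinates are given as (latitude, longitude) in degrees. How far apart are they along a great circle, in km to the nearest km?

Let φ₁ = 0.9180 rad, φ₂ = 0.1326 rad, and Δλ = 2.4243 rad.
cos c = sin φ₁ sin φ₂ + cos φ₁ cos φ₂ cos Δλ = (0.7944)(0.1323) + (0.6074)(0.9912)(-0.7536) = -0.34861,
so c = arccos(-0.34861) = 1.92688 rad.
Distance = R·c = 3389.5 × 1.9269 ≈ 6531 km.

6531 km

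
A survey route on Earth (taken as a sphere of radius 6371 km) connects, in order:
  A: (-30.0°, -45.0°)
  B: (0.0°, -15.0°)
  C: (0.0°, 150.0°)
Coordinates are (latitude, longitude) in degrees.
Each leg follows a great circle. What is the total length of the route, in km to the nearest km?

22952 km

Leg A→B: central angle 0.7227 rad, distance 4604.5 km.
Leg B→C: central angle 2.8798 rad, distance 18347.2 km.
Total: 4604.5 + 18347.2 ≈ 22952 km.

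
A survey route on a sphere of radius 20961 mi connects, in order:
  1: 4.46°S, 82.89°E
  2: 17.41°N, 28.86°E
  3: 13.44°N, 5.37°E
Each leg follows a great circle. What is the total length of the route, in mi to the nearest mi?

Leg 1→2: central angle 1.0057 rad, distance 21080.7 mi.
Leg 2→3: central angle 0.4009 rad, distance 8404.2 mi.
Total: 21080.7 + 8404.2 ≈ 29485 mi.

29485 mi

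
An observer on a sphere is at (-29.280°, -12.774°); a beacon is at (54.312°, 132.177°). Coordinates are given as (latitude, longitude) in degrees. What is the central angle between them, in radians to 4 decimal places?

2.5215 rad

In radians: φ₁ = -0.5110, φ₂ = 0.9479, Δλ = 144.951° = 2.5299 rad.
cos c = sin φ₁ sin φ₂ + cos φ₁ cos φ₂ cos Δλ = (-0.4891)(0.8122) + (0.8722)(0.5834)(-0.8187) = -0.81380,
so c = arccos(-0.81380) = 2.52146 rad.
So the angular separation is 2.5215 rad.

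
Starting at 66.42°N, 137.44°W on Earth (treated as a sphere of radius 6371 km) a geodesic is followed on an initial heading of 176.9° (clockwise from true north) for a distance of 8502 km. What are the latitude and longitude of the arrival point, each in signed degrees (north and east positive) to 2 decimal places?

Angular distance δ = d/R = 8502/6371 = 1.33448 rad; initial bearing θ = 3.0875 rad.
sin φ₂ = sin φ₁ cos δ + cos φ₁ sin δ cos θ = (0.9165)(0.2341) + (0.4000)(0.9722)(-0.9985) = -0.1738, so φ₂ = -10.01°.
Δλ = atan2(sin θ sin δ cos φ₁, cos δ − sin φ₁ sin φ₂) = atan2(0.0210, 0.3934) = 3.060°.
λ₂ = -137.440° + 3.060° = -134.38°.

-10.01°, -134.38°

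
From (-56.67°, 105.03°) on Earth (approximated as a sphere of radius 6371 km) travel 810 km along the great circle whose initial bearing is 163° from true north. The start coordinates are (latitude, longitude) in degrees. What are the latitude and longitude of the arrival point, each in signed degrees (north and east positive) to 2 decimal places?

Angular distance δ = d/R = 810/6371 = 0.12714 rad; initial bearing θ = 2.8449 rad.
sin φ₂ = sin φ₁ cos δ + cos φ₁ sin δ cos θ = (-0.8355)(0.9919) + (0.5495)(0.1268)(-0.9563) = -0.8954, so φ₂ = -63.56°.
Δλ = atan2(sin θ sin δ cos φ₁, cos δ − sin φ₁ sin φ₂) = atan2(0.0204, 0.2438) = 4.776°.
λ₂ = 105.030° + 4.776° = 109.81°.

-63.56°, 109.81°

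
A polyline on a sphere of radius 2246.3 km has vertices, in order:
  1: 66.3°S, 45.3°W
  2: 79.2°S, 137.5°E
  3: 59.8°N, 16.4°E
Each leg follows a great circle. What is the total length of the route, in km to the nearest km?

Leg 1→2: central angle 0.6020 rad, distance 1352.2 km.
Leg 2→3: central angle 2.6852 rad, distance 6031.8 km.
Total: 1352.2 + 6031.8 ≈ 7384 km.

7384 km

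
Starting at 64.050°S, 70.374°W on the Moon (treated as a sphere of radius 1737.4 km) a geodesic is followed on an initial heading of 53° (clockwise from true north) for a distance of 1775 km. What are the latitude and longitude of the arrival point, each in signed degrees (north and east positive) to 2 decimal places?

Angular distance δ = d/R = 1775/1737.4 = 1.02164 rad; initial bearing θ = 0.9250 rad.
sin φ₂ = sin φ₁ cos δ + cos φ₁ sin δ cos θ = (-0.8992)(0.5220) + (0.4376)(0.8530)(0.6018) = -0.2447, so φ₂ = -14.16°.
Δλ = atan2(sin θ sin δ cos φ₁, cos δ − sin φ₁ sin φ₂) = atan2(0.2981, 0.3019) = 44.634°.
λ₂ = -70.374° + 44.634° = -25.74°.

-14.16°, -25.74°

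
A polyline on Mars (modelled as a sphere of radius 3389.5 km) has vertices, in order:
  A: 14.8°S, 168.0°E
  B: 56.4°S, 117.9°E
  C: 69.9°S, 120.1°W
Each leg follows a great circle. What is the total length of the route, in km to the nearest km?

Leg A→B: central angle 0.9813 rad, distance 3326.0 km.
Leg B→C: central angle 0.8211 rad, distance 2783.1 km.
Total: 3326.0 + 2783.1 ≈ 6109 km.

6109 km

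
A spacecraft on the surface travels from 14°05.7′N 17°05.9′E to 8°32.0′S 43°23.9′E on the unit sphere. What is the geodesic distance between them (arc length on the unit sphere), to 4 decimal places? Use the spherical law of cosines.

0.6028

With latitudes φ₁ = 14.095°, φ₂ = -8.533° and longitude difference Δλ = 26.300°:
cos c = sin φ₁ sin φ₂ + cos φ₁ cos φ₂ cos Δλ = (0.2435)(-0.1484) + (0.9699)(0.9889)(0.8965) = 0.82373,
so c = arccos(0.82373) = 0.60283 rad.
On the unit sphere the arc length equals the central angle: 0.6028.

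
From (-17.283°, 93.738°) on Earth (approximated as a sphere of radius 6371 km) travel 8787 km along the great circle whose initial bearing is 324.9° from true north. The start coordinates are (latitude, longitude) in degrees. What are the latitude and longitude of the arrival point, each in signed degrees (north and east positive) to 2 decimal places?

45.26°, 40.42°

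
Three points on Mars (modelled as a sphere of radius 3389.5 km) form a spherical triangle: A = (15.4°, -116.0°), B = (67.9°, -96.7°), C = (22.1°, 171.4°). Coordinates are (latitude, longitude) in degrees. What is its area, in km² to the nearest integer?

Side lengths (central angles): a = 1.2270, b = 1.1950, c = 0.9417 rad; semiperimeter s = 1.6819.
By l'Huilier's theorem, tan(E/4) = √[tan(s/2) tan((s−a)/2) tan((s−b)/2) tan((s−c)/2)], giving spherical excess E = 0.6263 rad.
Area = E·R² = 0.6263 × (3389.5)² ≈ 7195802 km².

7195802 km²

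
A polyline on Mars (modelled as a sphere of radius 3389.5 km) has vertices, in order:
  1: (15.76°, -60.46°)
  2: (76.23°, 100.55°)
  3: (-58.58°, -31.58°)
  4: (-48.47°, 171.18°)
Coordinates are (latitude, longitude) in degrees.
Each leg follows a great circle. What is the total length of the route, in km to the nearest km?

18600 km

Leg 1→2: central angle 1.5236 rad, distance 5164.2 km.
Leg 2→3: central angle 2.7191 rad, distance 9216.5 km.
Leg 3→4: central angle 1.2449 rad, distance 4219.7 km.
Total: 5164.2 + 9216.5 + 4219.7 ≈ 18600 km.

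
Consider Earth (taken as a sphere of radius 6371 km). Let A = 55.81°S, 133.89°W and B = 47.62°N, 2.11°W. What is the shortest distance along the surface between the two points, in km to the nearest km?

In radians: φ₁ = -0.9741, φ₂ = 0.8311, Δλ = 131.780° = 2.3000 rad.
Haversine: a = sin²(Δφ/2) + cos φ₁ cos φ₂ sin²(Δλ/2) = 0.6161 + (0.5619)(0.6740)(0.8331) = 0.93170.
Central angle c = 2·arcsin(√a) = 2.61276 rad.
Distance = R·c = 6371 × 2.6128 ≈ 16646 km.

16646 km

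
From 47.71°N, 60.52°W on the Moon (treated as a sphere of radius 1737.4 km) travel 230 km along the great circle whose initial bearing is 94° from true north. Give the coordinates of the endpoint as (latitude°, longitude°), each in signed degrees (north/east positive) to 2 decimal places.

46.64°, -49.46°

Angular distance δ = d/R = 230/1737.4 = 0.13238 rad; initial bearing θ = 1.6406 rad.
sin φ₂ = sin φ₁ cos δ + cos φ₁ sin δ cos θ = (0.7397)(0.9913) + (0.6729)(0.1320)(-0.0698) = 0.7271, so φ₂ = 46.64°.
Δλ = atan2(sin θ sin δ cos φ₁, cos δ − sin φ₁ sin φ₂) = atan2(0.0886, 0.4534) = 11.057°.
λ₂ = -60.520° + 11.057° = -49.46°.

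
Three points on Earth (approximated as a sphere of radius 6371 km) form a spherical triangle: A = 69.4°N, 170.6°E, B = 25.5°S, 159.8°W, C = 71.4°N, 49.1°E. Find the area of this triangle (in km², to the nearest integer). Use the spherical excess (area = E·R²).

1773729 km²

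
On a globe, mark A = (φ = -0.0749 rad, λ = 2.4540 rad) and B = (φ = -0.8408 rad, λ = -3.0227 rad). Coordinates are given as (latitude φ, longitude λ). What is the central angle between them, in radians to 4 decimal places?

1.0287 rad

Let φ₁ = -0.0749 rad, φ₂ = -0.8408 rad, and Δλ = 0.8065 rad.
cos c = sin φ₁ sin φ₂ + cos φ₁ cos φ₂ cos Δλ = (-0.0748)(-0.7452) + (0.9972)(0.6669)(0.6920) = 0.51597,
so c = arccos(0.51597) = 1.02866 rad.
So the angular separation is 1.0287 rad.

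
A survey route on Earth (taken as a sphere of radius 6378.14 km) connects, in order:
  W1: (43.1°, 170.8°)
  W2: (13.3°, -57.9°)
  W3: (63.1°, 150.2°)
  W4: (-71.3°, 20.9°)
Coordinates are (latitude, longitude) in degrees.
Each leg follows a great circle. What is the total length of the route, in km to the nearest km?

Leg W1→W2: central angle 1.8879 rad, distance 12041.2 km.
Leg W2→W3: central angle 1.7551 rad, distance 11194.1 km.
Leg W3→W4: central angle 2.7836 rad, distance 17754.1 km.
Total: 12041.2 + 11194.1 + 17754.1 ≈ 40989 km.

40989 km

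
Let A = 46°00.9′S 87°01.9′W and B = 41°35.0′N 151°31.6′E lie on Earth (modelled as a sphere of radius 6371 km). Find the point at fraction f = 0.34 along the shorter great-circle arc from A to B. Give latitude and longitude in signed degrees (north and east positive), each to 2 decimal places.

-20.60°, -135.87°

Central angle δ = 2.4166 rad. Interpolating on the sphere with fraction f = 0.34:
P = [sin((1−f)δ)·A + sin(fδ)·B] / sin δ = 1.5076·A + 1.1043·B in Cartesian coordinates,
giving P = (-0.6719, -0.6518, -0.3518), i.e. latitude -20.60°, longitude -135.87°.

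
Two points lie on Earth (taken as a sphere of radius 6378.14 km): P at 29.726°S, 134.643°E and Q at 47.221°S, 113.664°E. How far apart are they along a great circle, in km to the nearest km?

In radians: φ₁ = -0.5188, φ₂ = -0.8242, Δλ = -20.979° = -0.3662 rad.
cos c = sin φ₁ sin φ₂ + cos φ₁ cos φ₂ cos Δλ = (-0.4959)(-0.7340) + (0.8684)(0.6792)(0.9337) = 0.91465,
so c = arccos(0.91465) = 0.41616 rad.
Distance = R·c = 6378.14 × 0.4162 ≈ 2654 km.

2654 km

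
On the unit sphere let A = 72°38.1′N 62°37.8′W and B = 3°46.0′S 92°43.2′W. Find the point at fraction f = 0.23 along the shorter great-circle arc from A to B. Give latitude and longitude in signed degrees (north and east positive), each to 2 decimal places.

55.82°, -79.03°

Central angle δ = 1.3746 rad. Interpolating on the sphere with fraction f = 0.23:
P = [sin((1−f)δ)·A + sin(fδ)·B] / sin δ = 0.8886·A + 0.3170·B in Cartesian coordinates,
giving P = (0.1069, -0.5515, 0.8273), i.e. latitude 55.82°, longitude -79.03°.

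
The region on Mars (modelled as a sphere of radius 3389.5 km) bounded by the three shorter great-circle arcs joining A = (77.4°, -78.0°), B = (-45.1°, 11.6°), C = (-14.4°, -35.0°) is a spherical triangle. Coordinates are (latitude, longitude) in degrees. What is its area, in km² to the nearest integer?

10381582 km²

Side lengths (central angles): a = 0.8686, b = 1.6591, c = 2.3326 rad; semiperimeter s = 2.4301.
By l'Huilier's theorem, tan(E/4) = √[tan(s/2) tan((s−a)/2) tan((s−b)/2) tan((s−c)/2)], giving spherical excess E = 0.9036 rad.
Area = E·R² = 0.9036 × (3389.5)² ≈ 10381582 km².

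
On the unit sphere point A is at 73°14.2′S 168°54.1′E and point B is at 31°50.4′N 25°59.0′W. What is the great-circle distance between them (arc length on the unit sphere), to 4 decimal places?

Let φ₁ = -1.2782 rad, φ₂ = 0.5557 rad, and Δλ = 2.8818 rad.
Haversine: a = sin²(Δφ/2) + cos φ₁ cos φ₂ sin²(Δλ/2) = 0.6301 + (0.2884)(0.8495)(0.9832) = 0.87096.
Central angle c = 2·arcsin(√a) = 2.40674 rad.
On the unit sphere the arc length equals the central angle: 2.4067.

2.4067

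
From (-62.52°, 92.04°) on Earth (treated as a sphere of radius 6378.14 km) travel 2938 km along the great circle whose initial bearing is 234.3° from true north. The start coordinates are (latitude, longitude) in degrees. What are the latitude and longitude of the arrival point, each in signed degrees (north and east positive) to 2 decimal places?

Angular distance δ = d/R = 2938/6378.14 = 0.46064 rad; initial bearing θ = 4.0893 rad.
sin φ₂ = sin φ₁ cos δ + cos φ₁ sin δ cos θ = (-0.8872)(0.8958) + (0.4614)(0.4445)(-0.5835) = -0.9144, so φ₂ = -66.12°.
Δλ = atan2(sin θ sin δ cos φ₁, cos δ − sin φ₁ sin φ₂) = atan2(-0.1666, 0.0845) = -63.090°.
λ₂ = 92.040° − 63.090° = 28.95°.

-66.12°, 28.95°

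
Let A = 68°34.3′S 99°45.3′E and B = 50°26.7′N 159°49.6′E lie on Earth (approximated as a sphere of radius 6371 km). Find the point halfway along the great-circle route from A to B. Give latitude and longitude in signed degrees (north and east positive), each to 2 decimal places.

-10.32°, 138.69°

The central angle between A and B is δ = 2.2164 rad.
With f = 0.5, the slerp weights are sin((1−f)δ)/sin δ = 1.1203 and sin(fδ)/sin δ = 1.1203.
Weighted sum of the unit vectors: (1.1203)·(-0.0619,0.3601,-0.9309) + (1.1203)·(-0.5978,0.2196,0.7710) = (-0.7390, 0.6494, -0.1791).
Converting back: φ = atan2(z, √(x²+y²)) = -10.32°, λ = atan2(y, x) = 138.69°.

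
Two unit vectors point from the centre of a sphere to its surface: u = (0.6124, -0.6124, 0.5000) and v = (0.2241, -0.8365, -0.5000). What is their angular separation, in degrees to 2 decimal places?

u·v = 0.3995; |u| = 1.0000, |v| = 1.0000.
cos θ = (u·v)/(|u||v|) = 0.3995, so θ = 66.45°.

66.45°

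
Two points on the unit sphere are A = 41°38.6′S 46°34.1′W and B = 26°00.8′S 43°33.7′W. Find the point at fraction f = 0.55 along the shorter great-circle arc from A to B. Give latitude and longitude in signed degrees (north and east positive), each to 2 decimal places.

-33.06°, -44.78°

The central angle between A and B is δ = 0.2762 rad.
With f = 0.55, the slerp weights are sin((1−f)δ)/sin δ = 0.4546 and sin(fδ)/sin δ = 0.5549.
Weighted sum of the unit vectors: (0.4546)·(0.5138,-0.5427,-0.6645) + (0.5549)·(0.6512,-0.6193,-0.4386) = (0.5949, -0.5904, -0.5455).
Converting back: φ = atan2(z, √(x²+y²)) = -33.06°, λ = atan2(y, x) = -44.78°.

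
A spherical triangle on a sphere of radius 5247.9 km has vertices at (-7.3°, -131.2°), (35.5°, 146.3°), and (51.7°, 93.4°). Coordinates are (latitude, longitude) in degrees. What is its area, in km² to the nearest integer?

14027005 km²

Side lengths (central angles): a = 0.7074, b = 2.1382, c = 1.5392 rad; semiperimeter s = 2.1924.
By l'Huilier's theorem, tan(E/4) = √[tan(s/2) tan((s−a)/2) tan((s−b)/2) tan((s−c)/2)], giving spherical excess E = 0.5093 rad.
Area = E·R² = 0.5093 × (5247.9)² ≈ 14027005 km².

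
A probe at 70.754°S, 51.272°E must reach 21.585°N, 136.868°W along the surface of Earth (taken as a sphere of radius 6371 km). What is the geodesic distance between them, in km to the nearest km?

In radians: φ₁ = -1.2349, φ₂ = 0.3767, Δλ = 171.860° = 2.9995 rad.
cos c = sin φ₁ sin φ₂ + cos φ₁ cos φ₂ cos Δλ = (-0.9441)(0.3679) + (0.3296)(0.9299)(-0.9899) = -0.65074,
so c = arccos(-0.65074) = 2.27936 rad.
Distance = R·c = 6371 × 2.2794 ≈ 14522 km.

14522 km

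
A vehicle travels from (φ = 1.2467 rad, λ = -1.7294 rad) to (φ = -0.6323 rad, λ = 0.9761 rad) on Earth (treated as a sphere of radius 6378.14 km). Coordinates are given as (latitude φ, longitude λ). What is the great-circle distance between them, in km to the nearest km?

15860 km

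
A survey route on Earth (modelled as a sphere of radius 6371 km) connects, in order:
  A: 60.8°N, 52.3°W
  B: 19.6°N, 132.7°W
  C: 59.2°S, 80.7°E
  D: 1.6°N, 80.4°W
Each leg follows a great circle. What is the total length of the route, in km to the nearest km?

35867 km

Leg A→B: central angle 1.1924 rad, distance 7596.5 km.
Leg B→C: central angle 2.3335 rad, distance 14866.5 km.
Leg C→D: central angle 2.1039 rad, distance 13404.1 km.
Total: 7596.5 + 14866.5 + 13404.1 ≈ 35867 km.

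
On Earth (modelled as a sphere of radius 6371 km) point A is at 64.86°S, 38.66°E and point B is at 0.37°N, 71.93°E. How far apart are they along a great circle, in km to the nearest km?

In radians: φ₁ = -1.1320, φ₂ = 0.0065, Δλ = 33.270° = 0.5807 rad.
cos c = sin φ₁ sin φ₂ + cos φ₁ cos φ₂ cos Δλ = (-0.9053)(0.0065) + (0.4248)(1.0000)(0.8361) = 0.34935,
so c = arccos(0.34935) = 1.21392 rad.
Distance = R·c = 6371 × 1.2139 ≈ 7734 km.

7734 km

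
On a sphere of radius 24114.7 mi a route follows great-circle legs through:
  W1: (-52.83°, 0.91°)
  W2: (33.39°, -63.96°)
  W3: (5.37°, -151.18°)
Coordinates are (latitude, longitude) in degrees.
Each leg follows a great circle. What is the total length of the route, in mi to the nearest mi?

78997 mi

Leg W1→W2: central angle 1.7970 rad, distance 43334.7 mi.
Leg W2→W3: central angle 1.4788 rad, distance 35661.9 mi.
Total: 43334.7 + 35661.9 ≈ 78997 mi.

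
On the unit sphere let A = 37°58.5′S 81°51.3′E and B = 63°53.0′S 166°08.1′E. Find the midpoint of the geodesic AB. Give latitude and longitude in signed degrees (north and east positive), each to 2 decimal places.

-58.14°, 109.62°

The central angle between A and B is δ = 0.9434 rad.
With f = 0.5, the slerp weights are sin((1−f)δ)/sin δ = 0.5613 and sin(fδ)/sin δ = 0.5613.
Weighted sum of the unit vectors: (0.5613)·(0.1117,0.7803,-0.6153) + (0.5613)·(-0.4274,0.1055,-0.8979) = (-0.1772, 0.4972, -0.8494).
Converting back: φ = atan2(z, √(x²+y²)) = -58.14°, λ = atan2(y, x) = 109.62°.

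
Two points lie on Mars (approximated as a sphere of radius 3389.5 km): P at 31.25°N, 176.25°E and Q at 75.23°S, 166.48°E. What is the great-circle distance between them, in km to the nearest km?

6310 km

Let φ₁ = 0.5454 rad, φ₂ = -1.3130 rad, and Δλ = -0.1705 rad.
cos c = sin φ₁ sin φ₂ + cos φ₁ cos φ₂ cos Δλ = (0.5188)(-0.9670) + (0.8549)(0.2549)(0.9855) = -0.28684,
so c = arccos(-0.28684) = 1.86172 rad.
Distance = R·c = 3389.5 × 1.8617 ≈ 6310 km.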